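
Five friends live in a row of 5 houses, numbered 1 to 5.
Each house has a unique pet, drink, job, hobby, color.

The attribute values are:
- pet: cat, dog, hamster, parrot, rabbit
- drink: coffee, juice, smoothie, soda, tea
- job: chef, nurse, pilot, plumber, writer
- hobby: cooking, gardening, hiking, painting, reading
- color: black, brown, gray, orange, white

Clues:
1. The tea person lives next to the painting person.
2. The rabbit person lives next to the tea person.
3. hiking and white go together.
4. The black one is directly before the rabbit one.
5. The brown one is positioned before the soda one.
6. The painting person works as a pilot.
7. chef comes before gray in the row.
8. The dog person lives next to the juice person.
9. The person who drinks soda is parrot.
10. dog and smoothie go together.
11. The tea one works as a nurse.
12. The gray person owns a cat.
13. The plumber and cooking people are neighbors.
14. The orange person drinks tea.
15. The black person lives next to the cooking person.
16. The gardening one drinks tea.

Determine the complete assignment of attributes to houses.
Solution:

House | Pet | Drink | Job | Hobby | Color
-----------------------------------------
  1   | dog | smoothie | plumber | reading | black
  2   | rabbit | juice | chef | cooking | brown
  3   | hamster | tea | nurse | gardening | orange
  4   | cat | coffee | pilot | painting | gray
  5   | parrot | soda | writer | hiking | white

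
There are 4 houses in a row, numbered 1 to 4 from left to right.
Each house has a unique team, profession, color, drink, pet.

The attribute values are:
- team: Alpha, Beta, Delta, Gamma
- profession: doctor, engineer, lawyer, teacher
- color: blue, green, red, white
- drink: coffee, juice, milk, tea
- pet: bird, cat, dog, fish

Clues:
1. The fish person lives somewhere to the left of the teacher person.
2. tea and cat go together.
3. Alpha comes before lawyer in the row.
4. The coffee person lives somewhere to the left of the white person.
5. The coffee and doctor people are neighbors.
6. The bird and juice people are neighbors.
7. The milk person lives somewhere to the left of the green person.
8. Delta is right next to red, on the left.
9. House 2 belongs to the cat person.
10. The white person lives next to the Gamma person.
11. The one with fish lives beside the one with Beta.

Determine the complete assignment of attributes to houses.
Solution:

House | Team | Profession | Color | Drink | Pet
-----------------------------------------------
  1   | Delta | engineer | blue | coffee | fish
  2   | Beta | doctor | red | tea | cat
  3   | Alpha | teacher | white | milk | bird
  4   | Gamma | lawyer | green | juice | dog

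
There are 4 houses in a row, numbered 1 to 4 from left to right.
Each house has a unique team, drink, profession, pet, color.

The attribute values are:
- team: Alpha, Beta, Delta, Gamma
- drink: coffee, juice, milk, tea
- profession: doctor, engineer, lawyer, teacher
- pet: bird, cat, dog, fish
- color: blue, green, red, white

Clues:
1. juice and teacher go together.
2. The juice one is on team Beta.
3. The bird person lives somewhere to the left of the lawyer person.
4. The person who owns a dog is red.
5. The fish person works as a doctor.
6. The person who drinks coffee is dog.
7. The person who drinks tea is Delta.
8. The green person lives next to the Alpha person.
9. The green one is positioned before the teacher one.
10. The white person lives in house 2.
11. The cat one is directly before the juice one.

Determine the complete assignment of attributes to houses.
Solution:

House | Team | Drink | Profession | Pet | Color
-----------------------------------------------
  1   | Delta | tea | doctor | fish | green
  2   | Alpha | milk | engineer | cat | white
  3   | Beta | juice | teacher | bird | blue
  4   | Gamma | coffee | lawyer | dog | red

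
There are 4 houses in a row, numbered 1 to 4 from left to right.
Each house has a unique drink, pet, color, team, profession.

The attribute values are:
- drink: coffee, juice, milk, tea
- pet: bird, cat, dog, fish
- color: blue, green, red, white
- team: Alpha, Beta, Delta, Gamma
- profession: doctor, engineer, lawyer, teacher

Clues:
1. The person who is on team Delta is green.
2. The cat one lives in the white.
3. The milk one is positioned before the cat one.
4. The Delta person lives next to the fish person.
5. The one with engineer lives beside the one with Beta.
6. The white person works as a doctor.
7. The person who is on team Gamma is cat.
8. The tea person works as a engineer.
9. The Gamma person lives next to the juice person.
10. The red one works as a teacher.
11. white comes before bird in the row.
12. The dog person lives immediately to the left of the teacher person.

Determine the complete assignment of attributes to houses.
Solution:

House | Drink | Pet | Color | Team | Profession
-----------------------------------------------
  1   | tea | dog | green | Delta | engineer
  2   | milk | fish | red | Beta | teacher
  3   | coffee | cat | white | Gamma | doctor
  4   | juice | bird | blue | Alpha | lawyer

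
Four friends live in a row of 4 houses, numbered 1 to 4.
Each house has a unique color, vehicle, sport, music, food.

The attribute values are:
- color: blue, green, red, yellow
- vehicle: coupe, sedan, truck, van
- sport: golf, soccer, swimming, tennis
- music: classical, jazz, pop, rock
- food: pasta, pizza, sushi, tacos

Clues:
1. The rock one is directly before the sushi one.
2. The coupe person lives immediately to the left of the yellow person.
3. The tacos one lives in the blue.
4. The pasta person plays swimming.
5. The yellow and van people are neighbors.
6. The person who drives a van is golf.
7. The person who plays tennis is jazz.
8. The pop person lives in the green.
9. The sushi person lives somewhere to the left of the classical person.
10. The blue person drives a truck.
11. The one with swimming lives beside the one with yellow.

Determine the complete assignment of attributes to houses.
Solution:

House | Color | Vehicle | Sport | Music | Food
----------------------------------------------
  1   | red | coupe | swimming | rock | pasta
  2   | yellow | sedan | tennis | jazz | sushi
  3   | green | van | golf | pop | pizza
  4   | blue | truck | soccer | classical | tacos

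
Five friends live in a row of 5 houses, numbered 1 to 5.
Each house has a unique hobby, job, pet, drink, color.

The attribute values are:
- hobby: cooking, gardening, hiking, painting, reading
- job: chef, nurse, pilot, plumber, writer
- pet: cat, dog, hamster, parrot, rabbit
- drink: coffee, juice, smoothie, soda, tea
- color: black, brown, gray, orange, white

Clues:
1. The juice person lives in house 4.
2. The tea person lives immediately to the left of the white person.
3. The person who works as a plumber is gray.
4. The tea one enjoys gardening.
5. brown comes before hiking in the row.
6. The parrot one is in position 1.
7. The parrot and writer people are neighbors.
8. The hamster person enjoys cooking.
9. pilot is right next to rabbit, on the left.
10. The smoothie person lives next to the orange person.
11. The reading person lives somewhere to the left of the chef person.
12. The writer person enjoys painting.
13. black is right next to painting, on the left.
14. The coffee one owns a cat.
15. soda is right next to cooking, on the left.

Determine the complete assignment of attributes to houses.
Solution:

House | Hobby | Job | Pet | Drink | Color
-----------------------------------------
  1   | gardening | pilot | parrot | tea | black
  2   | painting | writer | rabbit | smoothie | white
  3   | reading | nurse | dog | soda | orange
  4   | cooking | chef | hamster | juice | brown
  5   | hiking | plumber | cat | coffee | gray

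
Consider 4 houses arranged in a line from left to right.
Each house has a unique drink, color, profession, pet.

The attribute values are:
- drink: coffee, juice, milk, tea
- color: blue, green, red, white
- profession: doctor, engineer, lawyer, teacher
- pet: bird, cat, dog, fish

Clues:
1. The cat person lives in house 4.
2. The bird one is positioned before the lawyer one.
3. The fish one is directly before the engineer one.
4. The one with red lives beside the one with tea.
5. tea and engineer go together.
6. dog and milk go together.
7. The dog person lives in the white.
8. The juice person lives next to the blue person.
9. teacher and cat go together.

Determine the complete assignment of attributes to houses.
Solution:

House | Drink | Color | Profession | Pet
----------------------------------------
  1   | juice | red | doctor | fish
  2   | tea | blue | engineer | bird
  3   | milk | white | lawyer | dog
  4   | coffee | green | teacher | cat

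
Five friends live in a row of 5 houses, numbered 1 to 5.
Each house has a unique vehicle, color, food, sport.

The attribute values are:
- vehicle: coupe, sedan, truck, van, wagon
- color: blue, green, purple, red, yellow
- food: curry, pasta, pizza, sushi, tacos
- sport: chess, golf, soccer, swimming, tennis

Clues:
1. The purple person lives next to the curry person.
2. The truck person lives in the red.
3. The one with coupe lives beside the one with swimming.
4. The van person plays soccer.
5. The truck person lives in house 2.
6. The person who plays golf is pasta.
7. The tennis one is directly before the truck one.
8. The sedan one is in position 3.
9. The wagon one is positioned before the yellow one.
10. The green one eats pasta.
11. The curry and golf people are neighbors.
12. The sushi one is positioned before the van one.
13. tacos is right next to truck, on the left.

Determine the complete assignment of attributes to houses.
Solution:

House | Vehicle | Color | Food | Sport
--------------------------------------
  1   | coupe | purple | tacos | tennis
  2   | truck | red | curry | swimming
  3   | sedan | green | pasta | golf
  4   | wagon | blue | sushi | chess
  5   | van | yellow | pizza | soccer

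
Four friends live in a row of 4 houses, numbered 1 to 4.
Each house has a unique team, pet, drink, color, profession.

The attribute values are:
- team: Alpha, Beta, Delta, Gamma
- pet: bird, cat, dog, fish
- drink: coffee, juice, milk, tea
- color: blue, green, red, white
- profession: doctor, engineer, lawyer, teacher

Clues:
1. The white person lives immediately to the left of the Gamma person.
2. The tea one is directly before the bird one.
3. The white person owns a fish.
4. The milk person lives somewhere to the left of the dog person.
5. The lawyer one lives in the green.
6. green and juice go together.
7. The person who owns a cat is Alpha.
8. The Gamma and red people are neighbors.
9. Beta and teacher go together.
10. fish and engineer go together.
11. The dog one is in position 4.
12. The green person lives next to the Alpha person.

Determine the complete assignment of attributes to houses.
Solution:

House | Team | Pet | Drink | Color | Profession
-----------------------------------------------
  1   | Delta | fish | tea | white | engineer
  2   | Gamma | bird | juice | green | lawyer
  3   | Alpha | cat | milk | red | doctor
  4   | Beta | dog | coffee | blue | teacher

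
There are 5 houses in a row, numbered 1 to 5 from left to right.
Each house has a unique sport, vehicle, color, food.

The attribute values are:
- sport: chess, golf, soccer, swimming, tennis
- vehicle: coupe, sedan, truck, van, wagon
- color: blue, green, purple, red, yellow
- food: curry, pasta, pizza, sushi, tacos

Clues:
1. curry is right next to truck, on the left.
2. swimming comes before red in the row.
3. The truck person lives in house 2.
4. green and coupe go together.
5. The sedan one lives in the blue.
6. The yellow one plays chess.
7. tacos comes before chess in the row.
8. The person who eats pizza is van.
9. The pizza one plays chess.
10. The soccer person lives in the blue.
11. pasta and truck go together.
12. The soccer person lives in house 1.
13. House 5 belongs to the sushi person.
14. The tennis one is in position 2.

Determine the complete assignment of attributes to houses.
Solution:

House | Sport | Vehicle | Color | Food
--------------------------------------
  1   | soccer | sedan | blue | curry
  2   | tennis | truck | purple | pasta
  3   | swimming | coupe | green | tacos
  4   | chess | van | yellow | pizza
  5   | golf | wagon | red | sushi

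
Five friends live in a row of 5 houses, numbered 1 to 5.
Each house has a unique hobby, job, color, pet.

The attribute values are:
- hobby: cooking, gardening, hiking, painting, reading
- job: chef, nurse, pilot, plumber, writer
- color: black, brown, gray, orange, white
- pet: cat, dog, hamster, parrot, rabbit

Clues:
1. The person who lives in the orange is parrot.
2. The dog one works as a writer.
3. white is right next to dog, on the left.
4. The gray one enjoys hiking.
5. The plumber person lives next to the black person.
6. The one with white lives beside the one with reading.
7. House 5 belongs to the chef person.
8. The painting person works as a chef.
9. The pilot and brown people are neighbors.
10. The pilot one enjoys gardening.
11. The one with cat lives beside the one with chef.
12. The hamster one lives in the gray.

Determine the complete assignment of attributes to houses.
Solution:

House | Hobby | Job | Color | Pet
---------------------------------
  1   | gardening | pilot | white | rabbit
  2   | reading | writer | brown | dog
  3   | hiking | plumber | gray | hamster
  4   | cooking | nurse | black | cat
  5   | painting | chef | orange | parrot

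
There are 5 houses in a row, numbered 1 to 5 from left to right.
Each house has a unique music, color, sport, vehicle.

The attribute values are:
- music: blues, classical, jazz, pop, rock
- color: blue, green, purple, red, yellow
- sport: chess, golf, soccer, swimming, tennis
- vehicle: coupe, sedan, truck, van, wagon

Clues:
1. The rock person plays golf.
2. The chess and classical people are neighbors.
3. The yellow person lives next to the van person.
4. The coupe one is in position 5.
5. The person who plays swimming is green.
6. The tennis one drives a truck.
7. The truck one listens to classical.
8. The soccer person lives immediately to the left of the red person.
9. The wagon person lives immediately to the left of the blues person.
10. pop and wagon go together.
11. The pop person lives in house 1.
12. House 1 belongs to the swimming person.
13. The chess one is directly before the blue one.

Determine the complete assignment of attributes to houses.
Solution:

House | Music | Color | Sport | Vehicle
---------------------------------------
  1   | pop | green | swimming | wagon
  2   | blues | yellow | soccer | sedan
  3   | jazz | red | chess | van
  4   | classical | blue | tennis | truck
  5   | rock | purple | golf | coupe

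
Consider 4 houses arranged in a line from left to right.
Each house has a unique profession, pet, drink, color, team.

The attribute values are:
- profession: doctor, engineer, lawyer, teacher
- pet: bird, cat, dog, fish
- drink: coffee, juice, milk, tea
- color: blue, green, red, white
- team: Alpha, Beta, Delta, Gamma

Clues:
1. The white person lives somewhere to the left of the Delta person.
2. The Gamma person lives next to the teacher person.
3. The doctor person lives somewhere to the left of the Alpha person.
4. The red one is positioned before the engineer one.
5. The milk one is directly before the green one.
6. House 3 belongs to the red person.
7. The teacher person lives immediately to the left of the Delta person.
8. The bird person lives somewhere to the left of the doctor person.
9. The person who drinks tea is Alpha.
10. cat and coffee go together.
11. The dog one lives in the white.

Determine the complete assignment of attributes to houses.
Solution:

House | Profession | Pet | Drink | Color | Team
-----------------------------------------------
  1   | lawyer | dog | milk | white | Gamma
  2   | teacher | bird | juice | green | Beta
  3   | doctor | cat | coffee | red | Delta
  4   | engineer | fish | tea | blue | Alpha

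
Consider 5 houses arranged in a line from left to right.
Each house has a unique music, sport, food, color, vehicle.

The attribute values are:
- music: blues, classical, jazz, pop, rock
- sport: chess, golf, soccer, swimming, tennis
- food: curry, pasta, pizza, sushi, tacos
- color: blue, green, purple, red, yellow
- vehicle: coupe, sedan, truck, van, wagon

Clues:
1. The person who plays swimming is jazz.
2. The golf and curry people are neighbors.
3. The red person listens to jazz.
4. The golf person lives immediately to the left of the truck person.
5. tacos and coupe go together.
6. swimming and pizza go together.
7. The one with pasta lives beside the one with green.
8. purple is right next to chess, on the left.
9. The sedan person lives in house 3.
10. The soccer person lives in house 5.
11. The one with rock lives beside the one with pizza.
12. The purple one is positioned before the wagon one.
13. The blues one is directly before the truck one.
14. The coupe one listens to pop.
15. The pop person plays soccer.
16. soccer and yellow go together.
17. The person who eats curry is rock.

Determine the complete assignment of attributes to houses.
Solution:

House | Music | Sport | Food | Color | Vehicle
----------------------------------------------
  1   | blues | golf | pasta | purple | van
  2   | rock | chess | curry | green | truck
  3   | jazz | swimming | pizza | red | sedan
  4   | classical | tennis | sushi | blue | wagon
  5   | pop | soccer | tacos | yellow | coupe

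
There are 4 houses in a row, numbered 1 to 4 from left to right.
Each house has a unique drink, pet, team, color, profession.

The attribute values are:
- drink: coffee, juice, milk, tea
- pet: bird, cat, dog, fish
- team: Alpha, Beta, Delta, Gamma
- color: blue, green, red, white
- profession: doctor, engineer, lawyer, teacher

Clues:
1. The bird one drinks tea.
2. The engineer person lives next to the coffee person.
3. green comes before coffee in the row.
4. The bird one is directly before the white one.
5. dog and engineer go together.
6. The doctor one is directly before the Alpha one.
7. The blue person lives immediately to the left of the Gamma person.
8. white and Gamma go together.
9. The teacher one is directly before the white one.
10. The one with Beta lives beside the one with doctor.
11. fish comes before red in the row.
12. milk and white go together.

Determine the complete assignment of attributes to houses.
Solution:

House | Drink | Pet | Team | Color | Profession
-----------------------------------------------
  1   | tea | bird | Beta | blue | teacher
  2   | milk | fish | Gamma | white | doctor
  3   | juice | dog | Alpha | green | engineer
  4   | coffee | cat | Delta | red | lawyer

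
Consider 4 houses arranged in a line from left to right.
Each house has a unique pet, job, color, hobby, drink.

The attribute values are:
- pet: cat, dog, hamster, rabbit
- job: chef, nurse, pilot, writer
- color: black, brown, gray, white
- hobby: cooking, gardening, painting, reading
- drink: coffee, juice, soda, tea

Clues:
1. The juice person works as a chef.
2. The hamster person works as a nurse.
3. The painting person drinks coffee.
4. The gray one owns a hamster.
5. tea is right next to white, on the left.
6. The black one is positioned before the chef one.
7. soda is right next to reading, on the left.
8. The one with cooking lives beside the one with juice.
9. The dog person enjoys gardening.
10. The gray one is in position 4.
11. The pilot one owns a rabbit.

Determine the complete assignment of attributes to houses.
Solution:

House | Pet | Job | Color | Hobby | Drink
-----------------------------------------
  1   | dog | writer | black | gardening | tea
  2   | rabbit | pilot | white | cooking | soda
  3   | cat | chef | brown | reading | juice
  4   | hamster | nurse | gray | painting | coffee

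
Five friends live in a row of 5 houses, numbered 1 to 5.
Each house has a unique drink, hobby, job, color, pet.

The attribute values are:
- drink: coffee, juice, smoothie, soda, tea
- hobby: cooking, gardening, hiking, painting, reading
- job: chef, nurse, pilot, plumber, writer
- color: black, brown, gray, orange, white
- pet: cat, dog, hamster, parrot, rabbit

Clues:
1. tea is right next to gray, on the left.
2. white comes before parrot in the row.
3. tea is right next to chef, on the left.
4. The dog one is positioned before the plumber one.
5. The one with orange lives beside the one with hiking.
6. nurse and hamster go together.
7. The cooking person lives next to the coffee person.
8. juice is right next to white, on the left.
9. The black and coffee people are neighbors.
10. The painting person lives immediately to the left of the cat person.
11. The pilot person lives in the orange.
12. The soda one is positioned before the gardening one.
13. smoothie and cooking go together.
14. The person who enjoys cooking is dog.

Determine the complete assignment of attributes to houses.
Solution:

House | Drink | Hobby | Job | Color | Pet
-----------------------------------------
  1   | tea | painting | pilot | orange | rabbit
  2   | juice | hiking | chef | gray | cat
  3   | soda | reading | nurse | white | hamster
  4   | smoothie | cooking | writer | black | dog
  5   | coffee | gardening | plumber | brown | parrot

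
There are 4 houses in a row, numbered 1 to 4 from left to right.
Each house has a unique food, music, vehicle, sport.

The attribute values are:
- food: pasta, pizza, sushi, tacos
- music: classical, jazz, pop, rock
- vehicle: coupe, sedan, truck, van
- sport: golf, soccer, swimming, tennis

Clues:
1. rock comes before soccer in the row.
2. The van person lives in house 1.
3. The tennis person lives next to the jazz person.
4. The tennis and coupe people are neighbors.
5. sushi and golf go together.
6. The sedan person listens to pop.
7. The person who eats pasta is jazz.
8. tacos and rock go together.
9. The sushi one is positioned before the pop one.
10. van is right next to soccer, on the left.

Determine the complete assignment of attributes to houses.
Solution:

House | Food | Music | Vehicle | Sport
--------------------------------------
  1   | tacos | rock | van | tennis
  2   | pasta | jazz | coupe | soccer
  3   | sushi | classical | truck | golf
  4   | pizza | pop | sedan | swimming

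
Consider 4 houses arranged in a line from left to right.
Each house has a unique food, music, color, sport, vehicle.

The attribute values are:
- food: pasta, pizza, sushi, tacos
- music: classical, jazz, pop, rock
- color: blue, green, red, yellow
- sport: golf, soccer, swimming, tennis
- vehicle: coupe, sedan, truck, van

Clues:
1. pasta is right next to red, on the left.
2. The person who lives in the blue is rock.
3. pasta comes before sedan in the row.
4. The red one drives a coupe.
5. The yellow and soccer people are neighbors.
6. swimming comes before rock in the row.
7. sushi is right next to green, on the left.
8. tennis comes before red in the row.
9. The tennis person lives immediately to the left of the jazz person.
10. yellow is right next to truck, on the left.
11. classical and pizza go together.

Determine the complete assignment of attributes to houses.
Solution:

House | Food | Music | Color | Sport | Vehicle
----------------------------------------------
  1   | sushi | pop | yellow | tennis | van
  2   | pasta | jazz | green | soccer | truck
  3   | pizza | classical | red | swimming | coupe
  4   | tacos | rock | blue | golf | sedan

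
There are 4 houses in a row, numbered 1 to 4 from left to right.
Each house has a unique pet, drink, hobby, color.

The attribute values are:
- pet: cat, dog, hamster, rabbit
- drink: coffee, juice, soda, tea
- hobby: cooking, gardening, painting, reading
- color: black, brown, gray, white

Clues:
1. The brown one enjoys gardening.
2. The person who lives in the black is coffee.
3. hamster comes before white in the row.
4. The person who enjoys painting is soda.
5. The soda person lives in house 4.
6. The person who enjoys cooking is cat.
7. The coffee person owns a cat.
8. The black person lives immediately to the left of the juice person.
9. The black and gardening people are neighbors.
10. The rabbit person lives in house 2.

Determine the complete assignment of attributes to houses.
Solution:

House | Pet | Drink | Hobby | Color
-----------------------------------
  1   | cat | coffee | cooking | black
  2   | rabbit | juice | gardening | brown
  3   | hamster | tea | reading | gray
  4   | dog | soda | painting | white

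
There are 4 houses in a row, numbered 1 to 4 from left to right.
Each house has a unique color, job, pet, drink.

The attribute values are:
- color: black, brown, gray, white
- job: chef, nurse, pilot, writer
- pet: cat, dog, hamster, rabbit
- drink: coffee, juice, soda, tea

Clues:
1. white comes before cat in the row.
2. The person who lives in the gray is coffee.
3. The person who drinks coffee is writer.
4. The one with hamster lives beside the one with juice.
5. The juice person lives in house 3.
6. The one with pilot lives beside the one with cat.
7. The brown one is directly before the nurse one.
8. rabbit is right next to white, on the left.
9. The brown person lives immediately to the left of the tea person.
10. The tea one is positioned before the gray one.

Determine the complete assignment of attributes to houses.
Solution:

House | Color | Job | Pet | Drink
---------------------------------
  1   | brown | chef | rabbit | soda
  2   | white | nurse | hamster | tea
  3   | black | pilot | dog | juice
  4   | gray | writer | cat | coffee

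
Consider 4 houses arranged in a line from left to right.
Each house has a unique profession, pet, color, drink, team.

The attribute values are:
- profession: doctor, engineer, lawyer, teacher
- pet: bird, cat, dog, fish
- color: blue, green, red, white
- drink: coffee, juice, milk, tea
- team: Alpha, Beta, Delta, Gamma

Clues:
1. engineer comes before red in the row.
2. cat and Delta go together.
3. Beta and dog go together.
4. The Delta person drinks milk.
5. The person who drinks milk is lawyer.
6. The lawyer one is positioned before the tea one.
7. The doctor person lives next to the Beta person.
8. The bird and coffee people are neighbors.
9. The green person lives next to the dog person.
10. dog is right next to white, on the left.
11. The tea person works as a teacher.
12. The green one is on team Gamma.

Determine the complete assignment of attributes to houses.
Solution:

House | Profession | Pet | Color | Drink | Team
-----------------------------------------------
  1   | doctor | bird | green | juice | Gamma
  2   | engineer | dog | blue | coffee | Beta
  3   | lawyer | cat | white | milk | Delta
  4   | teacher | fish | red | tea | Alpha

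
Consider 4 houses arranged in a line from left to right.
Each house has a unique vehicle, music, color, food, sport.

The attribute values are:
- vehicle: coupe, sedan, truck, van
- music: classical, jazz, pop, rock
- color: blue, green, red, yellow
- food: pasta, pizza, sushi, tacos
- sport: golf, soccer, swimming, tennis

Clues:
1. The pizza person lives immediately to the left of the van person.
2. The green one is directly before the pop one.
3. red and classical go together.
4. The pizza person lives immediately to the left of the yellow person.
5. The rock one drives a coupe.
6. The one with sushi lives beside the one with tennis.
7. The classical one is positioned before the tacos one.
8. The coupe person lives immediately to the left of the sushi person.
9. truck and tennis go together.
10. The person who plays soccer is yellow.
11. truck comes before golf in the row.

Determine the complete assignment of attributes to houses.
Solution:

House | Vehicle | Music | Color | Food | Sport
----------------------------------------------
  1   | coupe | rock | green | pizza | swimming
  2   | van | pop | yellow | sushi | soccer
  3   | truck | classical | red | pasta | tennis
  4   | sedan | jazz | blue | tacos | golf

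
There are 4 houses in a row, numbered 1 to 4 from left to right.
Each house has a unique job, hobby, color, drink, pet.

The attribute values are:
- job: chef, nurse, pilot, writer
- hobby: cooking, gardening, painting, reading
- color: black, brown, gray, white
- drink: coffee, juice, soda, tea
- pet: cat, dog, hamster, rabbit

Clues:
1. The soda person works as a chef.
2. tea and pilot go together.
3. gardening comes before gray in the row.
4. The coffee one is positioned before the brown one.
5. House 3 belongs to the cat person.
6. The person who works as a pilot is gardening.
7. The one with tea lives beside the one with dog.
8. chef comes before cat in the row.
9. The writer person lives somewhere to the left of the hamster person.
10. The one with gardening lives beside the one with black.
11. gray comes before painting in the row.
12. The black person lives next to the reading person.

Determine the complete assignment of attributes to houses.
Solution:

House | Job | Hobby | Color | Drink | Pet
-----------------------------------------
  1   | pilot | gardening | white | tea | rabbit
  2   | chef | cooking | black | soda | dog
  3   | writer | reading | gray | coffee | cat
  4   | nurse | painting | brown | juice | hamster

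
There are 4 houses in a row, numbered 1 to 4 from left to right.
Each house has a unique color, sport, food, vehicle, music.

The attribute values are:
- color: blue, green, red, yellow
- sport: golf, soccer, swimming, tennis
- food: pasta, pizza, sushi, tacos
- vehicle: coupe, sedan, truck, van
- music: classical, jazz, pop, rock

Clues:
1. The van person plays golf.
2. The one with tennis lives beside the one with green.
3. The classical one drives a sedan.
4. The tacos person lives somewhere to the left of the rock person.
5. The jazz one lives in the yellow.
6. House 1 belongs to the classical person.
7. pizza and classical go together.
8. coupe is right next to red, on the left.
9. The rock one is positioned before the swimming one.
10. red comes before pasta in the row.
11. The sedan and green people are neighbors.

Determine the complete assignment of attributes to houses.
Solution:

House | Color | Sport | Food | Vehicle | Music
----------------------------------------------
  1   | blue | tennis | pizza | sedan | classical
  2   | green | soccer | tacos | coupe | pop
  3   | red | golf | sushi | van | rock
  4   | yellow | swimming | pasta | truck | jazz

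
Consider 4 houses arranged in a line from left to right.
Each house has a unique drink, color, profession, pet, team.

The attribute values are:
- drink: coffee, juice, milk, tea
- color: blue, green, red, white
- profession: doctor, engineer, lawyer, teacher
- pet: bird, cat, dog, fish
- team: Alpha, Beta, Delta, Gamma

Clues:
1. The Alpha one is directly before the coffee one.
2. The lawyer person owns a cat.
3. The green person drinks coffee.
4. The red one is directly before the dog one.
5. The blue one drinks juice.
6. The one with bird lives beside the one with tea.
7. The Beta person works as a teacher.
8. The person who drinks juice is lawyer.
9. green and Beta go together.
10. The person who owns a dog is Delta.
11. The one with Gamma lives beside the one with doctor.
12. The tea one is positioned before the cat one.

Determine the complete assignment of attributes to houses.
Solution:

House | Drink | Color | Profession | Pet | Team
-----------------------------------------------
  1   | milk | red | engineer | bird | Gamma
  2   | tea | white | doctor | dog | Delta
  3   | juice | blue | lawyer | cat | Alpha
  4   | coffee | green | teacher | fish | Beta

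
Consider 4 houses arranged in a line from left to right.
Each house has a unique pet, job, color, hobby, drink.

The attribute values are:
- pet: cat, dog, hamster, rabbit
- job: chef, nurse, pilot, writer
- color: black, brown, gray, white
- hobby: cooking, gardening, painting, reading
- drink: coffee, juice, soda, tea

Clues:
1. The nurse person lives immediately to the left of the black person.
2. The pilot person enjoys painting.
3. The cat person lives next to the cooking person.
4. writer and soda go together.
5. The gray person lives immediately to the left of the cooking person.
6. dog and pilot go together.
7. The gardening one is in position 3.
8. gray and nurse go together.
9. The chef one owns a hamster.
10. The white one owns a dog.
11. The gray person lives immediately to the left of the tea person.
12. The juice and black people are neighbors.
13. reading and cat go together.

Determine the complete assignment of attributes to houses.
Solution:

House | Pet | Job | Color | Hobby | Drink
-----------------------------------------
  1   | cat | nurse | gray | reading | juice
  2   | hamster | chef | black | cooking | tea
  3   | rabbit | writer | brown | gardening | soda
  4   | dog | pilot | white | painting | coffee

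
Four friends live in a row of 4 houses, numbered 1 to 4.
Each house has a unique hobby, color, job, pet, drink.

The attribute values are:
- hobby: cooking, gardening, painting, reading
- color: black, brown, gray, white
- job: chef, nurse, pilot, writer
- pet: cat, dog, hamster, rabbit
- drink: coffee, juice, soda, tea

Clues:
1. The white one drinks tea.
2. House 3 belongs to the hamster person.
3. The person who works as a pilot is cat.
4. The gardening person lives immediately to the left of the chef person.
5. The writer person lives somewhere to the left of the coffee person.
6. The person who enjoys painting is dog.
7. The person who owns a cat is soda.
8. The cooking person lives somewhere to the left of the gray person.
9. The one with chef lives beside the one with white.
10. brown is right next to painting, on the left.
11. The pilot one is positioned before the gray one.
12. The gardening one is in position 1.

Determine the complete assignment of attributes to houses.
Solution:

House | Hobby | Color | Job | Pet | Drink
-----------------------------------------
  1   | gardening | brown | pilot | cat | soda
  2   | painting | black | chef | dog | juice
  3   | cooking | white | writer | hamster | tea
  4   | reading | gray | nurse | rabbit | coffee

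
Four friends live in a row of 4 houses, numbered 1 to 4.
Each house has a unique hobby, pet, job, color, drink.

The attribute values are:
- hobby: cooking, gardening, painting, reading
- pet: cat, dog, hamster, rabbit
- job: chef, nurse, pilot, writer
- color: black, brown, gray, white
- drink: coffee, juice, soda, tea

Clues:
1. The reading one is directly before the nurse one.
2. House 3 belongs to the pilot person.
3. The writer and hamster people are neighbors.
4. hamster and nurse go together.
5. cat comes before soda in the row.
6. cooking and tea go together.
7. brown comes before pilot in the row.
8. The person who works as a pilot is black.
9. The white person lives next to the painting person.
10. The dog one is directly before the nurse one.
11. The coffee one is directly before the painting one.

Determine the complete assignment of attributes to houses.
Solution:

House | Hobby | Pet | Job | Color | Drink
-----------------------------------------
  1   | reading | dog | writer | white | coffee
  2   | painting | hamster | nurse | brown | juice
  3   | cooking | cat | pilot | black | tea
  4   | gardening | rabbit | chef | gray | soda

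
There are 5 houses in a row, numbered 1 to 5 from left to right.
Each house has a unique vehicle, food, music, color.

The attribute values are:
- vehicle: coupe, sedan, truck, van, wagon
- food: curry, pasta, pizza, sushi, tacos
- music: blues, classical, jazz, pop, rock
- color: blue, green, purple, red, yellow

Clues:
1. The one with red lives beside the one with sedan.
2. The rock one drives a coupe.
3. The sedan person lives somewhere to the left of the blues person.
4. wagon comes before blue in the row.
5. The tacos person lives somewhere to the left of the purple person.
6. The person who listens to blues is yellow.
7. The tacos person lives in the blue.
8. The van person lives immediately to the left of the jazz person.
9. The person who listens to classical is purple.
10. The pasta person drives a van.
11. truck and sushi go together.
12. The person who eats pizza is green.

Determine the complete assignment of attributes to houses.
Solution:

House | Vehicle | Food | Music | Color
--------------------------------------
  1   | van | pasta | pop | red
  2   | sedan | pizza | jazz | green
  3   | wagon | curry | blues | yellow
  4   | coupe | tacos | rock | blue
  5   | truck | sushi | classical | purple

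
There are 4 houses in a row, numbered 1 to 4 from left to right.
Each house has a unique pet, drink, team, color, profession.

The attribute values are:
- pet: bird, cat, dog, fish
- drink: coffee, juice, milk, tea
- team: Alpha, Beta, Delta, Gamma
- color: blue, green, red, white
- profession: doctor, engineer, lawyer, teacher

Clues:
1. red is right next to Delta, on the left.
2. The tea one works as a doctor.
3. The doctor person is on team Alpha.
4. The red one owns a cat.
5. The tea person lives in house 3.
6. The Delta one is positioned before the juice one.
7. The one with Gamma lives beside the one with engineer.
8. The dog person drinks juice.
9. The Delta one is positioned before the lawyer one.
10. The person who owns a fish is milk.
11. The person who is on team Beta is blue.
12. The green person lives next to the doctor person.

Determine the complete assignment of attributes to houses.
Solution:

House | Pet | Drink | Team | Color | Profession
-----------------------------------------------
  1   | cat | coffee | Gamma | red | teacher
  2   | fish | milk | Delta | green | engineer
  3   | bird | tea | Alpha | white | doctor
  4   | dog | juice | Beta | blue | lawyer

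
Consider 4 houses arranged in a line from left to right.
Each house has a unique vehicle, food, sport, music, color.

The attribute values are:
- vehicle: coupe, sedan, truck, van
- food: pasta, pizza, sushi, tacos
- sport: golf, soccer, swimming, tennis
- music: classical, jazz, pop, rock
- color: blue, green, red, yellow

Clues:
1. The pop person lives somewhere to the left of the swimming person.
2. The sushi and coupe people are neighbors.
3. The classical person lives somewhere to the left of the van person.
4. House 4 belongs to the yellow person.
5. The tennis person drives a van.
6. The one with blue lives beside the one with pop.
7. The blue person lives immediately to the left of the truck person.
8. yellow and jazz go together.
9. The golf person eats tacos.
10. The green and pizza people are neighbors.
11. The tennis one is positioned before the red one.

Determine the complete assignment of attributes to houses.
Solution:

House | Vehicle | Food | Sport | Music | Color
----------------------------------------------
  1   | sedan | tacos | golf | classical | green
  2   | van | pizza | tennis | rock | blue
  3   | truck | sushi | soccer | pop | red
  4   | coupe | pasta | swimming | jazz | yellow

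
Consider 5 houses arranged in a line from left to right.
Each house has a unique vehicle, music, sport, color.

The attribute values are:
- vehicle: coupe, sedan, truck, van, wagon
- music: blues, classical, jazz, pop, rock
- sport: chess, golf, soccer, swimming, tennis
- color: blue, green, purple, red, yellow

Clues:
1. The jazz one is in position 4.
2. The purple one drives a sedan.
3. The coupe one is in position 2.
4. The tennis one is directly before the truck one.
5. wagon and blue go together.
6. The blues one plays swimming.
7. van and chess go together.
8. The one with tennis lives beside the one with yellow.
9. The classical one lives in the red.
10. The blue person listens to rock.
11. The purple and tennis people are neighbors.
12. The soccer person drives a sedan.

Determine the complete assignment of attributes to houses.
Solution:

House | Vehicle | Music | Sport | Color
---------------------------------------
  1   | sedan | pop | soccer | purple
  2   | coupe | classical | tennis | red
  3   | truck | blues | swimming | yellow
  4   | van | jazz | chess | green
  5   | wagon | rock | golf | blue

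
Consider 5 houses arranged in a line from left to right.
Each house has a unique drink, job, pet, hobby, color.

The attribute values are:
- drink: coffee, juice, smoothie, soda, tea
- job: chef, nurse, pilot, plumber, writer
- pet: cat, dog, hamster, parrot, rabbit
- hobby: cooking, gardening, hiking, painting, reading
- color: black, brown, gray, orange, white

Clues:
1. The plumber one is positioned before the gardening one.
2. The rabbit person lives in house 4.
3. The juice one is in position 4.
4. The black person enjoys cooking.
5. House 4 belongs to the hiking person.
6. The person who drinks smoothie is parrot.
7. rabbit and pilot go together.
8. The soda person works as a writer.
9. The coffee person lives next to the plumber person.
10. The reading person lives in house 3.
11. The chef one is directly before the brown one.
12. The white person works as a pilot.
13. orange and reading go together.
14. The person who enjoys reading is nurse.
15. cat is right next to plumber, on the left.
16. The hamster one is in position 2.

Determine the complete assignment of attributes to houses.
Solution:

House | Drink | Job | Pet | Hobby | Color
-----------------------------------------
  1   | coffee | chef | cat | cooking | black
  2   | tea | plumber | hamster | painting | brown
  3   | smoothie | nurse | parrot | reading | orange
  4   | juice | pilot | rabbit | hiking | white
  5   | soda | writer | dog | gardening | gray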